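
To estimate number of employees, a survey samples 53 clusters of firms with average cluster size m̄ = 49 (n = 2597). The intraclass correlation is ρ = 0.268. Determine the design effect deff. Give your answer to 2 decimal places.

13.86

deff = 1 + (49 − 1)·0.268 = 1 + 12.864 = 13.864.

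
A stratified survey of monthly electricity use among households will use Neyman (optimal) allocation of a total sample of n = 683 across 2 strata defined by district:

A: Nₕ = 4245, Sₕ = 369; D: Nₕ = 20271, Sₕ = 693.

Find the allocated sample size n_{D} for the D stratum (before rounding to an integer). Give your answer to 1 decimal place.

614.5

Neyman allocation: nₕ = n·NₕSₕ / Σⱼ NⱼSⱼ.
Σ NⱼSⱼ = 4245·369 + 20271·693 = 1.5614208 × 10^7.
n_{D} = 683·20271·693 / (1.5614208 × 10^7) = 614.5.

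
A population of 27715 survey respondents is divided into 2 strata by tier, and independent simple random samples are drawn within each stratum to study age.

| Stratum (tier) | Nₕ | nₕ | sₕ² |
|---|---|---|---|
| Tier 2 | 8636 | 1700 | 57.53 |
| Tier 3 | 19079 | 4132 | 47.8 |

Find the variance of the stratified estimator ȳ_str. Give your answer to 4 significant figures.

0.006934

Var(ȳ_str) = Σₕ Wₕ²(1 − fₕ)sₕ²/nₕ with Wₕ = Nₕ/N, N = 27715.
Tier 2: Wₕ = 0.31160022; term = 0.31160022²·(1 − 0.19685039)·57.53/1700 = 0.0026389879.
Tier 3: Wₕ = 0.68839978; term = 0.68839978²·(1 − 0.21657320)·47.8/4132 = 0.0042948447.
Sum = 0.0069338326.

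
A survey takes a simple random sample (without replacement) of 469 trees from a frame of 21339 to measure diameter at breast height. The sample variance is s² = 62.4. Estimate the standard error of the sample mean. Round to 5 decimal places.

Under SRS without replacement, Var(ȳ) = (1 − f)·s²/n with f = n/N = 469/21339 = 0.02197854.
Var(ȳ) = (1 − 0.02197854)·62.4/469 = 0.97802146·0.13304904 = 0.13012482.
SE(ȳ) = √(0.13012482) = 0.36073.

0.36073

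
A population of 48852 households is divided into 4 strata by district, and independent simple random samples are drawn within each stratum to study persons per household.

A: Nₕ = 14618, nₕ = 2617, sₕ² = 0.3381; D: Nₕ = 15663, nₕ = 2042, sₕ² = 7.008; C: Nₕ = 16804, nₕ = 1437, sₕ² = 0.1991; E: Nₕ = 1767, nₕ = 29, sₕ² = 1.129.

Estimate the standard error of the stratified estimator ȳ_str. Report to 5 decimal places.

Var(ȳ_str) = Σₕ Wₕ²(1 − fₕ)sₕ²/nₕ with Wₕ = Nₕ/N, N = 48852.
A: Wₕ = 0.29923033; term = 0.29923033²·(1 − 0.17902586)·0.3381/2617 = 9.4969061 × 10^-6.
D: Wₕ = 0.32062147; term = 0.32062147²·(1 − 0.13037094)·7.008/2042 = 3.0680159 × 10^-4.
C: Wₕ = 0.34397773; term = 0.34397773²·(1 − 0.08551535)·0.1991/1437 = 1.4991723 × 10^-5.
E: Wₕ = 0.03617047; term = 0.03617047²·(1 − 0.01641200)·1.129/29 = 5.0097675 × 10^-5.
Sum = 3.8138789 × 10^-4.
SE = √(3.8138789 × 10^-4) = 0.01953.

0.01953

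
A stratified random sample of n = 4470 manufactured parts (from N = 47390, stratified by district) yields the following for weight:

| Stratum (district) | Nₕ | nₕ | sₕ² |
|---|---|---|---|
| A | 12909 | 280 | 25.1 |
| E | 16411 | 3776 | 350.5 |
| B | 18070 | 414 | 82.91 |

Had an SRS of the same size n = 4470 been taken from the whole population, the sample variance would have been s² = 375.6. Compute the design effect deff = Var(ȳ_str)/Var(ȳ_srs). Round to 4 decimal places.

Var(ȳ_str) = Σ Wₕ²(1−fₕ)sₕ²/nₕ with Wₕ = Nₕ/47390:
  A: (12909/47390)²·(1−280/12909)·25.1/280 = 0.0065073451
  E: (16411/47390)²·(1−3776/16411)·350.5/3776 = 0.0085702386
  B: (18070/47390)²·(1−414/18070)·82.91/414 = 0.028450089
  → Var(ȳ_str) = 0.043527673.
Var(ȳ_srs) = (1 − 4470/47390)·375.6/4470 = 0.076101123.
deff = 0.043527673 / 0.076101123 = 0.5720.

0.5720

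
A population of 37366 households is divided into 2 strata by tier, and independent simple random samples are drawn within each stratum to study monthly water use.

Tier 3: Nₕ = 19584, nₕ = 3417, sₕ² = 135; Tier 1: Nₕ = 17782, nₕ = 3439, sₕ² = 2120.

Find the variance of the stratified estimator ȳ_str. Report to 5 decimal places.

Var(ȳ_str) = Σₕ Wₕ²(1 − fₕ)sₕ²/nₕ with Wₕ = Nₕ/N, N = 37366.
Tier 3: Wₕ = 0.52411283; term = 0.52411283²·(1 − 0.17447917)·135/3417 = 0.0089591418.
Tier 1: Wₕ = 0.47588717; term = 0.47588717²·(1 − 0.19339782)·2120/3439 = 0.11260847.
Sum = 0.12156761.

0.12157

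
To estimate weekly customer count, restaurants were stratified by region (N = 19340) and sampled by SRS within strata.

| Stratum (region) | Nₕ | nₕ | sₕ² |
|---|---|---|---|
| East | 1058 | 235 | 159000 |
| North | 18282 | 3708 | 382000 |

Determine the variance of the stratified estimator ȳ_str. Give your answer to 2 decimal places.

Var(ȳ_str) = Σₕ Wₕ²(1 − fₕ)sₕ²/nₕ with Wₕ = Nₕ/N, N = 19340.
East: Wₕ = 0.05470527; term = 0.05470527²·(1 − 0.22211720)·159000/235 = 1.5750771.
North: Wₕ = 0.94529473; term = 0.94529473²·(1 − 0.20282245)·382000/3708 = 73.385992.
Sum = 74.961069.

74.96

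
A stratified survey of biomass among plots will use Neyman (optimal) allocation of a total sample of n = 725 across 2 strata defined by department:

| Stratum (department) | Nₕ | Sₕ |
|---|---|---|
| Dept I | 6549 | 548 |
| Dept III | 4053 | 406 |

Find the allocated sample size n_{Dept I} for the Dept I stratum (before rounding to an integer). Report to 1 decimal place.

497.1

Neyman allocation: nₕ = n·NₕSₕ / Σⱼ NⱼSⱼ.
Σ NⱼSⱼ = 6549·548 + 4053·406 = 5.23437 × 10^6.
n_{Dept I} = 725·6549·548 / (5.23437 × 10^6) = 497.1.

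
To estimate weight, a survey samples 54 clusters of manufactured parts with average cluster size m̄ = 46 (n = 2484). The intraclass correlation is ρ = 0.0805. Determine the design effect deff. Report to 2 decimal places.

4.62

deff = 1 + (46 − 1)·0.0805 = 1 + 3.6225 = 4.6225.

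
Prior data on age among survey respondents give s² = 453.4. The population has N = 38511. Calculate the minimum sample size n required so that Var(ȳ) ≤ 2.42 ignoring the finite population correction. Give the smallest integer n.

Without fpc, n₀ = s²/D = 453.4/2.42 = 187.3554.
Rounding up, n = 188.

188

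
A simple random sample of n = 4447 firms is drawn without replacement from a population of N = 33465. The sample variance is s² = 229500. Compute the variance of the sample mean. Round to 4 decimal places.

44.7499

Under SRS without replacement, Var(ȳ) = (1 − f)·s²/n with f = n/N = 4447/33465 = 0.13288510.
Var(ȳ) = (1 − 0.13288510)·229500/4447 = 0.86711490·51.607826 = 44.749914.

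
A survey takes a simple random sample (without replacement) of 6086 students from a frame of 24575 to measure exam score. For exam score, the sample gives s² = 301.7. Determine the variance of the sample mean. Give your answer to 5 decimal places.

0.03730

Under SRS without replacement, Var(ȳ) = (1 − f)·s²/n with f = n/N = 6086/24575 = 0.24765005.
Var(ȳ) = (1 − 0.24765005)·301.7/6086 = 0.75234995·0.04957279 = 0.037296086.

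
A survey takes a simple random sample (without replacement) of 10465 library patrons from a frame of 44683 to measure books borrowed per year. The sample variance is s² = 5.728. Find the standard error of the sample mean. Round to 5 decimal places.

0.02047

Under SRS without replacement, Var(ȳ) = (1 − f)·s²/n with f = n/N = 10465/44683 = 0.23420540.
Var(ȳ) = (1 − 0.23420540)·5.728/10465 = 0.76579460·5.473483 × 10^-4 = 4.1915637 × 10^-4.
SE(ȳ) = √(4.1915637 × 10^-4) = 0.02047.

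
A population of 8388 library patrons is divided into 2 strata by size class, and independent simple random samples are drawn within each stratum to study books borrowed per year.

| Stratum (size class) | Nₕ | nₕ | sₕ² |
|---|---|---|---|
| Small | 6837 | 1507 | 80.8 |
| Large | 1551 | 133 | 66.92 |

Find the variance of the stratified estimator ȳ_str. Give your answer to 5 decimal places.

Var(ȳ_str) = Σₕ Wₕ²(1 − fₕ)sₕ²/nₕ with Wₕ = Nₕ/N, N = 8388.
Small: Wₕ = 0.81509299; term = 0.81509299²·(1 − 0.22041831)·80.8/1507 = 0.027769883.
Large: Wₕ = 0.18490701; term = 0.18490701²·(1 − 0.08575113)·66.92/133 = 0.015728072.
Sum = 0.043497955.

0.04350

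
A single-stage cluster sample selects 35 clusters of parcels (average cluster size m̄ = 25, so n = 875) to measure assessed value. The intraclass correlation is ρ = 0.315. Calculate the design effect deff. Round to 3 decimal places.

8.560

deff = 1 + (25 − 1)·0.315 = 1 + 7.56 = 8.56.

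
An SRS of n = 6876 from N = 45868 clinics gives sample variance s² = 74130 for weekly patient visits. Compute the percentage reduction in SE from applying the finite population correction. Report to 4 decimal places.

f = n/N = 6876/45868 = 0.14990843.
SE_no-fpc = √(s²/n) = 3.2834399; SE_fpc = √((1−f)s²/n) = 3.027345.
Ratio = √(1−f) = 0.92200410. Reduction = 100·(1 − 0.92200410) = 7.7996%.

7.7996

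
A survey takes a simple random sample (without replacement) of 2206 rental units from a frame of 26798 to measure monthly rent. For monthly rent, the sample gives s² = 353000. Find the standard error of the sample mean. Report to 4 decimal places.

12.1180

Under SRS without replacement, Var(ȳ) = (1 − f)·s²/n with f = n/N = 2206/26798 = 0.08231958.
Var(ȳ) = (1 − 0.08231958)·353000/2206 = 0.91768042·160.01813 = 146.84551.
SE(ȳ) = √(146.84551) = 12.1180.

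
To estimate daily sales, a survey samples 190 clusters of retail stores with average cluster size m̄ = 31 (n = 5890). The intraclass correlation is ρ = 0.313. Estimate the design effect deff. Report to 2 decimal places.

deff = 1 + (31 − 1)·0.313 = 1 + 9.39 = 10.39.

10.39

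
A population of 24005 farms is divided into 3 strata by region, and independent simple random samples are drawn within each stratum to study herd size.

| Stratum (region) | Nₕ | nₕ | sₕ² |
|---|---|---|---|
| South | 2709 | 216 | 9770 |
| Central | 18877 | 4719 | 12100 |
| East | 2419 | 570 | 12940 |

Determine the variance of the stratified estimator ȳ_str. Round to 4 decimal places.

1.8956

Var(ȳ_str) = Σₕ Wₕ²(1 − fₕ)sₕ²/nₕ with Wₕ = Nₕ/N, N = 24005.
South: Wₕ = 0.11285149; term = 0.11285149²·(1 − 0.07973422)·9770/216 = 0.53011327.
Central: Wₕ = 0.78637784; term = 0.78637784²·(1 − 0.24998676)·12100/4719 = 1.1892327.
East: Wₕ = 0.10077067; term = 0.10077067²·(1 − 0.23563456)·12940/570 = 0.17620928.
Sum = 1.8955553.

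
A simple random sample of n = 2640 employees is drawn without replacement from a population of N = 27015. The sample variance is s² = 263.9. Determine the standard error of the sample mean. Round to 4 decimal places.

0.3003

Under SRS without replacement, Var(ȳ) = (1 − f)·s²/n with f = n/N = 2640/27015 = 0.09772349.
Var(ȳ) = (1 − 0.09772349)·263.9/2640 = 0.90227651·0.099962121 = 0.090193474.
SE(ȳ) = √(0.090193474) = 0.3003.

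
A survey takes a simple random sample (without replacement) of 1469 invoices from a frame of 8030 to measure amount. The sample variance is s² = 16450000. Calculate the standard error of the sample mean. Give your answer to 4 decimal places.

Under SRS without replacement, Var(ȳ) = (1 − f)·s²/n with f = n/N = 1469/8030 = 0.18293898.
Var(ȳ) = (1 − 0.18293898)·16450000/1469 = 0.81706102·11198.094 = 9149.5261.
SE(ȳ) = √(9149.5261) = 95.6532.

95.6532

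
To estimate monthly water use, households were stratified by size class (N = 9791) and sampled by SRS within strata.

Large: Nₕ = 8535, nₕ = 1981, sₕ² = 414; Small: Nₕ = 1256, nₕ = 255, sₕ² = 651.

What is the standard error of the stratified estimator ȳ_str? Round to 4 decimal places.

Var(ȳ_str) = Σₕ Wₕ²(1 − fₕ)sₕ²/nₕ with Wₕ = Nₕ/N, N = 9791.
Large: Wₕ = 0.87171893; term = 0.87171893²·(1 − 0.23210310)·414/1981 = 0.12194717.
Small: Wₕ = 0.12828107; term = 0.12828107²·(1 − 0.20302548)·651/255 = 0.033481925.
Sum = 0.1554291.
SE = √(0.1554291) = 0.3942.

0.3942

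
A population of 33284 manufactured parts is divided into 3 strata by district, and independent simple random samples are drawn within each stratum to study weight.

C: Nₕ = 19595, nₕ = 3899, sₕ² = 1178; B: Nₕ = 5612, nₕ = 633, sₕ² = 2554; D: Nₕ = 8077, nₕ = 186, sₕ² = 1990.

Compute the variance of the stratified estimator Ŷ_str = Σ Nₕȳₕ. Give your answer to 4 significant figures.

Var(Ŷ_str) = Σₕ Nₕ²(1 − fₕ)sₕ²/nₕ.
C: 19595²·(1 − 3899/19595)·1178/3899 = 9.2923661 × 10^7.
B: 5612²·(1 − 633/5612)·2554/633 = 1.1273973 × 10^8.
D: 8077²·(1 − 186/8077)·1990/186 = 6.8190246 × 10^8.
Sum = 8.8756585 × 10^8.

8.876 × 10^8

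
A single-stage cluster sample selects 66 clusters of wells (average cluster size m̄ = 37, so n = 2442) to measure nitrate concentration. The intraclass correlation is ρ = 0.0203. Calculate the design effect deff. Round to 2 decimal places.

deff = 1 + (37 − 1)·0.0203 = 1 + 0.7308 = 1.7308.

1.73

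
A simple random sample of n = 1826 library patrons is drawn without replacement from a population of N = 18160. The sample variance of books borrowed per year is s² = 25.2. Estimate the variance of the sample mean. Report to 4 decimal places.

Under SRS without replacement, Var(ȳ) = (1 − f)·s²/n with f = n/N = 1826/18160 = 0.10055066.
Var(ȳ) = (1 − 0.10055066)·25.2/1826 = 0.89944934·0.013800657 = 0.012412992.

0.0124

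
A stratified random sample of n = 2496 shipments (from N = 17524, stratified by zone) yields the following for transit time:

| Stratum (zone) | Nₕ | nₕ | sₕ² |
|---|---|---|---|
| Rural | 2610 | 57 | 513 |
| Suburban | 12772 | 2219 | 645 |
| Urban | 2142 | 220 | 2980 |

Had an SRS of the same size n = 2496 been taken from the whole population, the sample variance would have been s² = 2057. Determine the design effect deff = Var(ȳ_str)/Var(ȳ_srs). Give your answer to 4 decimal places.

Var(ȳ_str) = Σ Wₕ²(1−fₕ)sₕ²/nₕ with Wₕ = Nₕ/17524:
  Rural: (2610/17524)²·(1−57/2610)·513/57 = 0.19528431
  Suburban: (12772/17524)²·(1−2219/12772)·645/2219 = 0.12757653
  Urban: (2142/17524)²·(1−220/2142)·2980/220 = 0.18159335
  → Var(ȳ_str) = 0.50445419.
Var(ȳ_srs) = (1 − 2496/17524)·2057/2496 = 0.70673671.
deff = 0.50445419 / 0.70673671 = 0.7138.

0.7138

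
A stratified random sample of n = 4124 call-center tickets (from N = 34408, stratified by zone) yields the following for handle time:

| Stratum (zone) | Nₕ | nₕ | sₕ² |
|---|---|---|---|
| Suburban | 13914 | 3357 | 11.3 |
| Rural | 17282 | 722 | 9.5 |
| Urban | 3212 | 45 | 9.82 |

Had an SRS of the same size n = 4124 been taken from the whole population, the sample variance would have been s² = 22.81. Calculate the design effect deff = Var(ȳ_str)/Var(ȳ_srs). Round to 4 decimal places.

Var(ȳ_str) = Σ Wₕ²(1−fₕ)sₕ²/nₕ with Wₕ = Nₕ/34408:
  Suburban: (13914/34408)²·(1−3357/13914)·11.3/3357 = 4.1763873 × 10^-4
  Rural: (17282/34408)²·(1−722/17282)·9.5/722 = 0.0031806939
  Urban: (3212/34408)²·(1−45/3212)·9.82/45 = 0.0018750105
  → Var(ȳ_str) = 0.0054733431.
Var(ȳ_srs) = (1 − 4124/34408)·22.81/4124 = 0.0048681106.
deff = 0.0054733431 / 0.0048681106 = 1.1243.

1.1243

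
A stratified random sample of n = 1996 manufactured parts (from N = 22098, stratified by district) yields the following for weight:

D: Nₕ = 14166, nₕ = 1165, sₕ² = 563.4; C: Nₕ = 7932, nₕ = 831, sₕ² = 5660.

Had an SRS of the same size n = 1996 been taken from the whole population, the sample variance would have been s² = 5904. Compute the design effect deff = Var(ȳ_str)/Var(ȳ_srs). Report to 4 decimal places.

Var(ȳ_str) = Σ Wₕ²(1−fₕ)sₕ²/nₕ with Wₕ = Nₕ/22098:
  D: (14166/22098)²·(1−1165/14166)·563.4/1165 = 0.18239334
  C: (7932/22098)²·(1−831/7932)·5660/831 = 0.78561847
  → Var(ȳ_str) = 0.96801181.
Var(ȳ_srs) = (1 − 1996/22098)·5904/1996 = 2.6907423.
deff = 0.96801181 / 2.6907423 = 0.3598.

0.3598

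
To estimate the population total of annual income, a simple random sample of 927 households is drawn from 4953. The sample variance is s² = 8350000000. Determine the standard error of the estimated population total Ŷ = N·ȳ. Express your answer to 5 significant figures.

Var(Ŷ) = N²·Var(ȳ) = N²·(1 − n/N)·s²/n.
f = 927/4953 = 0.18715930; Var(ȳ) = 0.81284070·8350000000/927 = 7.3217043 × 10^6.
Var(Ŷ) = 4953² · (7.3217043 × 10^6) = 1.7961758 × 10^14.
SE(Ŷ) = √(1.7961758 × 10^14) = 1.3402 × 10^7.

1.3402 × 10^7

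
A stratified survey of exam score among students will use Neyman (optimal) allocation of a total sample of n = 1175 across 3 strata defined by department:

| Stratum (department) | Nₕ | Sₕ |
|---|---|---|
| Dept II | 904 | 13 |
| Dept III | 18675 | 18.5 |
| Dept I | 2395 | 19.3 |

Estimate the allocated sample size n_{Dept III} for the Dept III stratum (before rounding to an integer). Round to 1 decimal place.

1006.2

Neyman allocation: nₕ = n·NₕSₕ / Σⱼ NⱼSⱼ.
Σ NⱼSⱼ = 904·13 + 18675·18.5 + 2395·19.3 = 403463.
n_{Dept III} = 1175·18675·18.5 / 403463 = 1006.2.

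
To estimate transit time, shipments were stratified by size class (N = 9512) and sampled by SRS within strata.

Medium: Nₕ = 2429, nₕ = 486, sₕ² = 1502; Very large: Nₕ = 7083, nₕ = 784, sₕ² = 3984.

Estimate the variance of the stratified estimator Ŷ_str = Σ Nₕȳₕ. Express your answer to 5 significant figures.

Var(Ŷ_str) = Σₕ Nₕ²(1 − fₕ)sₕ²/nₕ.
Medium: 2429²·(1 − 486/2429)·1502/486 = 1.4585925 × 10^7.
Very large: 7083²·(1 − 784/7083)·3984/784 = 2.2672119 × 10^8.
Sum = 2.4130712 × 10^8.

2.4131 × 10^8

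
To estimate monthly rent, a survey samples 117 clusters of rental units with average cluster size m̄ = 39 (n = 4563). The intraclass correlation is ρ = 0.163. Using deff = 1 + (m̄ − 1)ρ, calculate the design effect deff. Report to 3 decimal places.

7.194

deff = 1 + (39 − 1)·0.163 = 1 + 6.194 = 7.194.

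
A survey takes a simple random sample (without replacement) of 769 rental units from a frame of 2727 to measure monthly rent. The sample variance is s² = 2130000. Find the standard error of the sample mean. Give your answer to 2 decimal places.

44.60

Under SRS without replacement, Var(ȳ) = (1 − f)·s²/n with f = n/N = 769/2727 = 0.28199487.
Var(ȳ) = (1 − 0.28199487)·2130000/769 = 0.71800513·2769.8309 = 1988.7528.
SE(ȳ) = √(1988.7528) = 44.60.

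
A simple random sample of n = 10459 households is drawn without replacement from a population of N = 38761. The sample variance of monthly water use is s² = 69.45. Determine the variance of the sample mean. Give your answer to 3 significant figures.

Under SRS without replacement, Var(ȳ) = (1 − f)·s²/n with f = n/N = 10459/38761 = 0.26983308.
Var(ȳ) = (1 − 0.26983308)·69.45/10459 = 0.73016692·0.0066402142 = 0.0048484647.

0.00485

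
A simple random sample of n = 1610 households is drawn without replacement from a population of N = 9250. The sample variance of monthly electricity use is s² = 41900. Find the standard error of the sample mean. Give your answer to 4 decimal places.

Under SRS without replacement, Var(ȳ) = (1 − f)·s²/n with f = n/N = 1610/9250 = 0.17405405.
Var(ȳ) = (1 − 0.17405405)·41900/1610 = 0.82594595·26.024845 = 21.495115.
SE(ȳ) = √(21.495115) = 4.6363.

4.6363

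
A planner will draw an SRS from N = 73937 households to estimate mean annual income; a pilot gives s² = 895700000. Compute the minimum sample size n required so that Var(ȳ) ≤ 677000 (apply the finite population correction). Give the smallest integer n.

Without fpc, n₀ = s²/D = 895700000/677000 = 1323.0428.
With fpc, (1 − n/N)·s²/n ≤ D requires n ≥ n₀/(1 + n₀/N) = 1323.0428/(1 + 1323.0428/73937) = 1299.7842.
Rounding up, n = 1300.

1300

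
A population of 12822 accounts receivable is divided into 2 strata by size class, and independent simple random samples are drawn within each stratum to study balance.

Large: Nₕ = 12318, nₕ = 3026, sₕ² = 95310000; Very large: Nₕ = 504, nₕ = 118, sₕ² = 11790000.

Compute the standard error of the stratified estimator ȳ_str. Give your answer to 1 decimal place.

Var(ȳ_str) = Σₕ Wₕ²(1 − fₕ)sₕ²/nₕ with Wₕ = Nₕ/N, N = 12822.
Large: Wₕ = 0.96069256; term = 0.96069256²·(1 − 0.24565676)·95310000/3026 = 21928.423.
Very large: Wₕ = 0.03930744; term = 0.03930744²·(1 − 0.23412698)·11790000/118 = 118.23283.
Sum = 22046.656.
SE = √(22046.656) = 148.5.

148.5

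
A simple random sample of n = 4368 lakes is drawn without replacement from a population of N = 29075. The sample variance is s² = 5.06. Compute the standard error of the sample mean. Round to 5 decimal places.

0.03138

Under SRS without replacement, Var(ȳ) = (1 − f)·s²/n with f = n/N = 4368/29075 = 0.15023216.
Var(ȳ) = (1 − 0.15023216)·5.06/4368 = 0.84976784·0.0011584249 = 9.8439223 × 10^-4.
SE(ȳ) = √(9.8439223 × 10^-4) = 0.03138.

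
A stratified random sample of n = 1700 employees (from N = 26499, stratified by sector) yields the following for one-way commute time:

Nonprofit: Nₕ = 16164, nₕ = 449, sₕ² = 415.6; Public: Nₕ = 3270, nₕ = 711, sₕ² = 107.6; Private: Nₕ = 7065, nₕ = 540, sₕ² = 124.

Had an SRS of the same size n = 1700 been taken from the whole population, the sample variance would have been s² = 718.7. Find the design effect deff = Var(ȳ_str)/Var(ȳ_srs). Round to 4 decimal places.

0.8890

Var(ȳ_str) = Σ Wₕ²(1−fₕ)sₕ²/nₕ with Wₕ = Nₕ/26499:
  Nonprofit: (16164/26499)²·(1−449/16164)·415.6/449 = 0.33483701
  Public: (3270/26499)²·(1−711/3270)·107.6/711 = 0.0018034402
  Private: (7065/26499)²·(1−540/7065)·124/540 = 0.01507515
  → Var(ȳ_str) = 0.3517156.
Var(ȳ_srs) = (1 − 1700/26499)·718.7/1700 = 0.39564293.
deff = 0.3517156 / 0.39564293 = 0.8890.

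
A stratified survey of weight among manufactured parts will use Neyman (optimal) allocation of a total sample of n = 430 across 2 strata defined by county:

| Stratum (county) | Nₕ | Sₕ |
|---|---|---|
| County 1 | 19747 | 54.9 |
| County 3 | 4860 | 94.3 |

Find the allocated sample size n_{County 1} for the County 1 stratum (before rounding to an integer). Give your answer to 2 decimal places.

302.23

Neyman allocation: nₕ = n·NₕSₕ / Σⱼ NⱼSⱼ.
Σ NⱼSⱼ = 19747·54.9 + 4860·94.3 = 1.5424083 × 10^6.
n_{County 1} = 430·19747·54.9 / (1.5424083 × 10^6) = 302.23.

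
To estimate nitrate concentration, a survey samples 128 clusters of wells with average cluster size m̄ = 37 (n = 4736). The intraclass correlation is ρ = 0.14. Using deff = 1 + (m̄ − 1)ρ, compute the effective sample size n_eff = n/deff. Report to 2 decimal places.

784.11

deff = 1 + (37 − 1)·0.14 = 1 + 5.04 = 6.04.
n_eff = 4736 / 6.04 = 784.11.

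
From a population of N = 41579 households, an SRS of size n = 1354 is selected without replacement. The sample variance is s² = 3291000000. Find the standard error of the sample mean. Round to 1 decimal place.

Under SRS without replacement, Var(ȳ) = (1 − f)·s²/n with f = n/N = 1354/41579 = 0.03256452.
Var(ȳ) = (1 − 0.03256452)·3291000000/1354 = 0.96743548·2.4305761 × 10^6 = 2.3514255 × 10^6.
SE(ȳ) = √(2.3514255 × 10^6) = 1533.4.

1533.4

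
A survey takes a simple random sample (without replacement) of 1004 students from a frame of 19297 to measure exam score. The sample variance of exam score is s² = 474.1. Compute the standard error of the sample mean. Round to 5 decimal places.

Under SRS without replacement, Var(ȳ) = (1 − f)·s²/n with f = n/N = 1004/19297 = 0.05202881.
Var(ȳ) = (1 − 0.05202881)·474.1/1004 = 0.94797119·0.47221116 = 0.44764257.
SE(ȳ) = √(0.44764257) = 0.66906.

0.66906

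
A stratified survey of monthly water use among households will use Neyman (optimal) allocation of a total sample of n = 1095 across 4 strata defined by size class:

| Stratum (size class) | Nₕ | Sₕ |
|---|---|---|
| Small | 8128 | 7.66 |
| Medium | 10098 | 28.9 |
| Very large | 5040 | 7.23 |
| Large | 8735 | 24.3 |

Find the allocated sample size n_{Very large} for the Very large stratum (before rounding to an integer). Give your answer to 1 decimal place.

Neyman allocation: nₕ = n·NₕSₕ / Σⱼ NⱼSⱼ.
Σ NⱼSⱼ = 8128·7.66 + 10098·28.9 + 5040·7.23 + 8735·24.3 = 602792.38.
n_{Very large} = 1095·5040·7.23 / 602792.38 = 66.2.

66.2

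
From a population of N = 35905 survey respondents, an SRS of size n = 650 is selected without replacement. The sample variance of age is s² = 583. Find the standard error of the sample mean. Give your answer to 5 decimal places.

0.93845

Under SRS without replacement, Var(ȳ) = (1 − f)·s²/n with f = n/N = 650/35905 = 0.01810333.
Var(ȳ) = (1 − 0.01810333)·583/650 = 0.98189667·0.89692308 = 0.88068578.
SE(ȳ) = √(0.88068578) = 0.93845.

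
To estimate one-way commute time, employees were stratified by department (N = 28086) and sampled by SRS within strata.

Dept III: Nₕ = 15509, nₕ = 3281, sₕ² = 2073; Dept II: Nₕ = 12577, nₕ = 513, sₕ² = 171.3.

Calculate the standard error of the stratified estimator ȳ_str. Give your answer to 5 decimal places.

0.46489

Var(ȳ_str) = Σₕ Wₕ²(1 − fₕ)sₕ²/nₕ with Wₕ = Nₕ/N, N = 28086.
Dept III: Wₕ = 0.55219682; term = 0.55219682²·(1 − 0.21155458)·2073/3281 = 0.15189816.
Dept II: Wₕ = 0.44780318; term = 0.44780318²·(1 − 0.04078874)·171.3/513 = 0.064228622.
Sum = 0.21612678.
SE = √(0.21612678) = 0.46489.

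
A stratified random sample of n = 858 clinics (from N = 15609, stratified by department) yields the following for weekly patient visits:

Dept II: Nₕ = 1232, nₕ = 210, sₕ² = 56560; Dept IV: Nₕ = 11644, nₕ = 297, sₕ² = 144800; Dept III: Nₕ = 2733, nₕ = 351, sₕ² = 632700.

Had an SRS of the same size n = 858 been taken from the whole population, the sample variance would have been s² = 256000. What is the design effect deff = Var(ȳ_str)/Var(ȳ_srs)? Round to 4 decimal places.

Var(ȳ_str) = Σ Wₕ²(1−fₕ)sₕ²/nₕ with Wₕ = Nₕ/15609:
  Dept II: (1232/15609)²·(1−210/1232)·56560/210 = 1.3918792
  Dept IV: (11644/15609)²·(1−297/11644)·144800/297 = 264.39011
  Dept III: (2733/15609)²·(1−351/2733)·632700/351 = 48.163933
  → Var(ȳ_str) = 313.94592.
Var(ȳ_srs) = (1 − 858/15609)·256000/858 = 281.9675.
deff = 313.94592 / 281.9675 = 1.1134.

1.1134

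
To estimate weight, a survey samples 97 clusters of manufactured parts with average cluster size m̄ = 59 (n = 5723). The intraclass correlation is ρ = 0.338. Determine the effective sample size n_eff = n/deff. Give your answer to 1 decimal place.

277.8

deff = 1 + (59 − 1)·0.338 = 1 + 19.604 = 20.604.
n_eff = 5723 / 20.604 = 277.8.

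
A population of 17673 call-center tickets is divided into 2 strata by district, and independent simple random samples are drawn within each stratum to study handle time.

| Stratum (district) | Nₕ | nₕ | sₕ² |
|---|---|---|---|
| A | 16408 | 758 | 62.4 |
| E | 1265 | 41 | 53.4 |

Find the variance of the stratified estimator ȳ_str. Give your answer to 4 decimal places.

0.0741

Var(ȳ_str) = Σₕ Wₕ²(1 − fₕ)sₕ²/nₕ with Wₕ = Nₕ/N, N = 17673.
A: Wₕ = 0.92842189; term = 0.92842189²·(1 − 0.04619698)·62.4/758 = 0.067680696.
E: Wₕ = 0.07157811; term = 0.07157811²·(1 − 0.03241107)·53.4/41 = 0.006456673.
Sum = 0.074137369.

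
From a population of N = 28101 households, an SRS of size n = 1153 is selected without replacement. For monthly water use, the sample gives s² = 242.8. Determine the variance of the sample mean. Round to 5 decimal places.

Under SRS without replacement, Var(ȳ) = (1 − f)·s²/n with f = n/N = 1153/28101 = 0.04103057.
Var(ȳ) = (1 − 0.04103057)·242.8/1153 = 0.95896943·0.21058109 = 0.20194083.

0.20194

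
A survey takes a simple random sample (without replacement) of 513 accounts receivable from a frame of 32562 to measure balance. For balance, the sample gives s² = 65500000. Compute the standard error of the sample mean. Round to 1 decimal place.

Under SRS without replacement, Var(ȳ) = (1 − f)·s²/n with f = n/N = 513/32562 = 0.01575456.
Var(ȳ) = (1 − 0.01575456)·65500000/513 = 0.98424544·127680.31 = 125668.76.
SE(ȳ) = √(125668.76) = 354.5.

354.5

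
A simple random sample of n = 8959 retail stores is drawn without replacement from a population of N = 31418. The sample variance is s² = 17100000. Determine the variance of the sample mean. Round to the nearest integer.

1364

Under SRS without replacement, Var(ȳ) = (1 − f)·s²/n with f = n/N = 8959/31418 = 0.28515501.
Var(ȳ) = (1 − 0.28515501)·17100000/8959 = 0.71484499·1908.6952 = 1364.4212.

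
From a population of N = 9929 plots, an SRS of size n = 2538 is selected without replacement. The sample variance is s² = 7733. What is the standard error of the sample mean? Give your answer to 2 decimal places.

Under SRS without replacement, Var(ȳ) = (1 − f)·s²/n with f = n/N = 2538/9929 = 0.25561487.
Var(ȳ) = (1 − 0.25561487)·7733/2538 = 0.74438513·3.0468873 = 2.2680576.
SE(ȳ) = √(2.2680576) = 1.51.

1.51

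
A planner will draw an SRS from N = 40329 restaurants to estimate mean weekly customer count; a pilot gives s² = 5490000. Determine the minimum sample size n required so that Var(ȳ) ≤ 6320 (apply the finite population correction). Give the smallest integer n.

851

Without fpc, n₀ = s²/D = 5490000/6320 = 868.6709.
With fpc, (1 − n/N)·s²/n ≤ D requires n ≥ n₀/(1 + n₀/N) = 868.6709/(1 + 868.6709/40329) = 850.3546.
Rounding up, n = 851.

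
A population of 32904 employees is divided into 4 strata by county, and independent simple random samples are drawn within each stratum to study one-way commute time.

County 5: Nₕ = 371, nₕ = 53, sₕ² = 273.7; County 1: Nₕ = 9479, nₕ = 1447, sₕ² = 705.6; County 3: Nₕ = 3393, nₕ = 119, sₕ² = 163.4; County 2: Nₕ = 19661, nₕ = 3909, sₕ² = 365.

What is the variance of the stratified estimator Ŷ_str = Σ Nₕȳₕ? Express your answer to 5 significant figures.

Var(Ŷ_str) = Σₕ Nₕ²(1 − fₕ)sₕ²/nₕ.
County 5: 371²·(1 − 53/371)·273.7/53 = 609256.2.
County 1: 9479²·(1 − 1447/9479)·705.6/1447 = 3.7125838 × 10^7.
County 3: 3393²·(1 − 119/3393)·163.4/119 = 1.5253434 × 10^7.
County 2: 19661²·(1 − 3909/19661)·365/3909 = 2.8918016 × 10^7.
Sum = 8.1906544 × 10^7.

8.1907 × 10^7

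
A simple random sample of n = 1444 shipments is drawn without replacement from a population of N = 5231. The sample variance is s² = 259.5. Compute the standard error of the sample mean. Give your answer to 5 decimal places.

0.36070

Under SRS without replacement, Var(ȳ) = (1 − f)·s²/n with f = n/N = 1444/5231 = 0.27604665.
Var(ȳ) = (1 − 0.27604665)·259.5/1444 = 0.72395335·0.17970914 = 0.13010104.
SE(ȳ) = √(0.13010104) = 0.36070.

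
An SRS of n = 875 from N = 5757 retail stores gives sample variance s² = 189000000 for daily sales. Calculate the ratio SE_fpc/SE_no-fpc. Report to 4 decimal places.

0.9209

f = n/N = 875/5757 = 0.15198888.
SE_no-fpc = √(s²/n) = 464.758; SE_fpc = √((1−f)s²/n) = 427.98411.
Ratio = √(1−f) = 0.92087519.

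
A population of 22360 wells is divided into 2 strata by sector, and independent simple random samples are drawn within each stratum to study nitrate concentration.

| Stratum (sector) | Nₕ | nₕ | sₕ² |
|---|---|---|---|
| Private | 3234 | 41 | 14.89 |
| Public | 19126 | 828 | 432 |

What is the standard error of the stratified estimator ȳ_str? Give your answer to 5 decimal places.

Var(ȳ_str) = Σₕ Wₕ²(1 − fₕ)sₕ²/nₕ with Wₕ = Nₕ/N, N = 22360.
Private: Wₕ = 0.14463327; term = 0.14463327²·(1 − 0.01267780)·14.89/41 = 0.0075007757.
Public: Wₕ = 0.85536673; term = 0.85536673²·(1 − 0.04329185)·432/828 = 0.36520573.
Sum = 0.37270651.
SE = √(0.37270651) = 0.61050.

0.61050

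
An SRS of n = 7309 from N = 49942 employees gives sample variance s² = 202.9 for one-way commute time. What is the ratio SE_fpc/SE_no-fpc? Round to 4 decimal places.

0.9239

f = n/N = 7309/49942 = 0.14634977.
SE_no-fpc = √(s²/n) = 0.16661421; SE_fpc = √((1−f)s²/n) = 0.15394019.
Ratio = √(1−f) = 0.92393194.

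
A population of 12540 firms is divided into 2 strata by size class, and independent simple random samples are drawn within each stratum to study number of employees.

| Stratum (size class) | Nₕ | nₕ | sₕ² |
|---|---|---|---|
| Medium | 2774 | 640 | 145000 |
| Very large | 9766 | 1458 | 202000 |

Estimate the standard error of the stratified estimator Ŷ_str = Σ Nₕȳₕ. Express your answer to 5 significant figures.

Var(Ŷ_str) = Σₕ Nₕ²(1 − fₕ)sₕ²/nₕ.
Medium: 2774²·(1 − 640/2774)·145000/640 = 1.3411857 × 10^9.
Very large: 9766²·(1 − 1458/9766)·202000/1458 = 1.1241054 × 10^10.
Sum = 1.258224 × 10^10.
SE = √(1.258224 × 10^10) = 112170.

112170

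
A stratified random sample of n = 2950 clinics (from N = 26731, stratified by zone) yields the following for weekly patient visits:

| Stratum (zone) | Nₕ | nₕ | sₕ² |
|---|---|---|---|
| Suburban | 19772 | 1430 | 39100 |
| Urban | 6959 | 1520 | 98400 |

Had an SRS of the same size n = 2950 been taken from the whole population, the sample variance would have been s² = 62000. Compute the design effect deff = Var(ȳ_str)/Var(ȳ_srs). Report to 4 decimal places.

Var(ȳ_str) = Σ Wₕ²(1−fₕ)sₕ²/nₕ with Wₕ = Nₕ/26731:
  Suburban: (19772/26731)²·(1−1430/19772)·39100/1430 = 13.877384
  Urban: (6959/26731)²·(1−1520/6959)·98400/1520 = 3.429154
  → Var(ȳ_str) = 17.306538.
Var(ȳ_srs) = (1 − 2950/26731)·62000/2950 = 18.697545.
deff = 17.306538 / 18.697545 = 0.9256.

0.9256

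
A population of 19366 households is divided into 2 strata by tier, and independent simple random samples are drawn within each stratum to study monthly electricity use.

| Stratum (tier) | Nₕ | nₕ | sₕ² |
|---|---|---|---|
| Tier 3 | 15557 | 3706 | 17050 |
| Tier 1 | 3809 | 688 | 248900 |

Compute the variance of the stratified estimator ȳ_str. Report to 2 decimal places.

13.73

Var(ȳ_str) = Σₕ Wₕ²(1 − fₕ)sₕ²/nₕ with Wₕ = Nₕ/N, N = 19366.
Tier 3: Wₕ = 0.80331509; term = 0.80331509²·(1 − 0.23822074)·17050/3706 = 2.2616217.
Tier 1: Wₕ = 0.19668491; term = 0.19668491²·(1 − 0.18062484)·248900/688 = 11.467304.
Sum = 13.728926.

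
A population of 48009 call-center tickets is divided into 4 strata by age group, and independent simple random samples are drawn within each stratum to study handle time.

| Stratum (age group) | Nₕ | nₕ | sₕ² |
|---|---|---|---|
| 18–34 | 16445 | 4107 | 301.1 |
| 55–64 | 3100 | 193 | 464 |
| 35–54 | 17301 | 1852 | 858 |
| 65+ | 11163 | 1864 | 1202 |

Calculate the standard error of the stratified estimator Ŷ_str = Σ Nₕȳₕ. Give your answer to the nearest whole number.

15077

Var(Ŷ_str) = Σₕ Nₕ²(1 − fₕ)sₕ²/nₕ.
18–34: 16445²·(1 − 4107/16445)·301.1/4107 = 1.4875264 × 10^7.
55–64: 3100²·(1 − 193/3100)·464/193 = 2.1665434 × 10^7.
35–54: 17301²·(1 − 1852/17301)·858/1852 = 1.2382772 × 10^8.
65+: 11163²·(1 − 1864/11163)·1202/1864 = 6.6938462 × 10^7.
Sum = 2.2730688 × 10^8.
SE = √(2.2730688 × 10^8) = 15077.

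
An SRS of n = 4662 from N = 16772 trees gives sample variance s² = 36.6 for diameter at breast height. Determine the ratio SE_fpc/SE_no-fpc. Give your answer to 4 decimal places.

0.8497

f = n/N = 4662/16772 = 0.27796327.
SE_no-fpc = √(s²/n) = 0.08860422; SE_fpc = √((1−f)s²/n) = 0.075289438.
Ratio = √(1−f) = 0.84972744.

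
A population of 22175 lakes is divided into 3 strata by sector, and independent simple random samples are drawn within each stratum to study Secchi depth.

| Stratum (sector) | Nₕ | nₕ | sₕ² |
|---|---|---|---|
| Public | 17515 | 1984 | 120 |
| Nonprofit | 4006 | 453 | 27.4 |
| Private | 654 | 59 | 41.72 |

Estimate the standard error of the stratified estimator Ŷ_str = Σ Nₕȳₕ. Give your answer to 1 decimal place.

4194.0

Var(Ŷ_str) = Σₕ Nₕ²(1 − fₕ)sₕ²/nₕ.
Public: 17515²·(1 − 1984/17515)·120/1984 = 1.6453153 × 10^7.
Nonprofit: 4006²·(1 − 453/4006)·27.4/453 = 860911.51.
Private: 654²·(1 − 59/654)·41.72/59 = 275161.08.
Sum = 1.7589226 × 10^7.
SE = √(1.7589226 × 10^7) = 4194.0.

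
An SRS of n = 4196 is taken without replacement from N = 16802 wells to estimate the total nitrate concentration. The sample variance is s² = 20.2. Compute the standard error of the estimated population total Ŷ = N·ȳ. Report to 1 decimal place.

1009.8

Var(Ŷ) = N²·Var(ȳ) = N²·(1 − n/N)·s²/n.
f = 4196/16802 = 0.24973217; Var(ȳ) = 0.75026783·20.2/4196 = 0.0036118708.
Var(Ŷ) = 16802² · 0.0036118708 = 1.0196571 × 10^6.
SE(Ŷ) = √(1.0196571 × 10^6) = 1009.8.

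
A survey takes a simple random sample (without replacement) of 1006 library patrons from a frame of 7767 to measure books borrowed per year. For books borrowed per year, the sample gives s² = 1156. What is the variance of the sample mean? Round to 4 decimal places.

Under SRS without replacement, Var(ȳ) = (1 − f)·s²/n with f = n/N = 1006/7767 = 0.12952234.
Var(ȳ) = (1 − 0.12952234)·1156/1006 = 0.87047766·1.1491054 = 1.0002706.

1.0003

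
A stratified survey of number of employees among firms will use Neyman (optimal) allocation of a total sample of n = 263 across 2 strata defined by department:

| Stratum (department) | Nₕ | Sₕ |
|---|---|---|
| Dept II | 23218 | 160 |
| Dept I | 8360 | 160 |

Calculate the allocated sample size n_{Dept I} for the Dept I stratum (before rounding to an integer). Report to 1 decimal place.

Neyman allocation: nₕ = n·NₕSₕ / Σⱼ NⱼSⱼ.
Σ NⱼSⱼ = 23218·160 + 8360·160 = 5.05248 × 10^6.
n_{Dept I} = 263·8360·160 / (5.05248 × 10^6) = 69.6.

69.6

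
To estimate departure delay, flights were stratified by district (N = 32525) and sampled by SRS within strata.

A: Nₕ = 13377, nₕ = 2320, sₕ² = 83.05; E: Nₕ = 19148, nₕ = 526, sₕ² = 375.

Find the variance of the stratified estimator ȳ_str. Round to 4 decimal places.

Var(ȳ_str) = Σₕ Wₕ²(1 − fₕ)sₕ²/nₕ with Wₕ = Nₕ/N, N = 32525.
A: Wₕ = 0.41128363; term = 0.41128363²·(1 − 0.17343201)·83.05/2320 = 0.0050051037.
E: Wₕ = 0.58871637; term = 0.58871637²·(1 − 0.02747023)·375/526 = 0.24030381.
Sum = 0.24530891.

0.2453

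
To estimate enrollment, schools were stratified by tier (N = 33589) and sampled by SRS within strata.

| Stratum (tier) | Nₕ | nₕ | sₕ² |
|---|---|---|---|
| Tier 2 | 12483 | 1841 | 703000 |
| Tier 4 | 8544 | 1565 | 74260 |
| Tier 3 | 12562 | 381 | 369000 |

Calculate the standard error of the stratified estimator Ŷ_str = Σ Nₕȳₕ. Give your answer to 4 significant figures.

Var(Ŷ_str) = Σₕ Nₕ²(1 − fₕ)sₕ²/nₕ.
Tier 2: 12483²·(1 − 1841/12483)·703000/1841 = 5.0727535 × 10^10.
Tier 4: 8544²·(1 − 1565/8544)·74260/1565 = 2.8294045 × 10^9.
Tier 3: 12562²·(1 − 381/12562)·369000/381 = 1.4819827 × 10^11.
Sum = 2.0175521 × 10^11.
SE = √(2.0175521 × 10^11) = 449200.

449200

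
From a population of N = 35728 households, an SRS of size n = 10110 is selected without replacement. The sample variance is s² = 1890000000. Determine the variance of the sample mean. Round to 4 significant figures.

134000

Under SRS without replacement, Var(ȳ) = (1 − f)·s²/n with f = n/N = 10110/35728 = 0.28297134.
Var(ȳ) = (1 − 0.28297134)·1890000000/10110 = 0.71702866·186943.62 = 134043.93.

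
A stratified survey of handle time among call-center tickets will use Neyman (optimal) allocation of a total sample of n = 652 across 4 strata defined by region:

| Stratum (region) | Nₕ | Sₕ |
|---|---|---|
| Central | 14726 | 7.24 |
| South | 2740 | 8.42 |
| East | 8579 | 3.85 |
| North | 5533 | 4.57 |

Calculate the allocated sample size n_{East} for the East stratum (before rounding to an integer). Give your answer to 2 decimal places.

Neyman allocation: nₕ = n·NₕSₕ / Σⱼ NⱼSⱼ.
Σ NⱼSⱼ = 14726·7.24 + 2740·8.42 + 8579·3.85 + 5533·4.57 = 188002.
n_{East} = 652·8579·3.85 / 188002 = 114.55.

114.55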